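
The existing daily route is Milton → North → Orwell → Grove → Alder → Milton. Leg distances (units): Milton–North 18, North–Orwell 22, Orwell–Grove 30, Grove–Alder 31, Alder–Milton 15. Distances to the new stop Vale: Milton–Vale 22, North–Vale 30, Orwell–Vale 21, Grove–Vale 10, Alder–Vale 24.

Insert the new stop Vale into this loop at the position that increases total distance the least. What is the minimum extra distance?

Insertion cost between consecutive stops i–j is d(i,Vale) + d(Vale,j) − d(i,j):
  between Milton and North: 22 + 30 − 18 = 34
  between North and Orwell: 30 + 21 − 22 = 29
  between Orwell and Grove: 21 + 10 − 30 = 1
  between Grove and Alder: 10 + 24 − 31 = 3
  between Alder and Milton: 24 + 22 − 15 = 31
Cheapest insertion is between Orwell and Grove, adding 1.
New total = 116 + 1 = 117.

Minimum extra distance: 1, inserting Vale between Orwell and Grove.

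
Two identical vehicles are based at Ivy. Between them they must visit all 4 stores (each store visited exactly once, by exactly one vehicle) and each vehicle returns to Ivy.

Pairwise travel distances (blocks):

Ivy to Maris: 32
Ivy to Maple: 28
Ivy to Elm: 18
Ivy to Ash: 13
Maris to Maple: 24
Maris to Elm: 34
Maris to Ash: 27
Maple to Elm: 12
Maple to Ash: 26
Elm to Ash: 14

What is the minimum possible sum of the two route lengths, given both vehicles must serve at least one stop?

112 blocks — the smallest possible combined total.

Check every non-empty split of the stops between the two vehicles; for each half take its own optimal tour:
  {Maris} + {Maple, Elm, Ash}: 64 + 67 = 131
  {Maple} + {Maris, Elm, Ash}: 56 + 91 = 147
  {Maris, Maple} + {Elm, Ash}: 84 + 45 = 129
  {Elm} + {Maris, Maple, Ash}: 36 + 92 = 128
  {Maris, Elm} + {Maple, Ash}: 84 + 67 = 151
  {Maple, Elm} + {Maris, Ash}: 58 + 72 = 130
  … (7 splits in total)
  {Maris, Maple, Elm} + {Ash}: 86 + 26 = 112  ← best
Best: vehicle 1 Ivy → Maris → Maple → Elm → Ivy = 86; vehicle 2 Ivy → Ash → Ivy = 26; combined 112.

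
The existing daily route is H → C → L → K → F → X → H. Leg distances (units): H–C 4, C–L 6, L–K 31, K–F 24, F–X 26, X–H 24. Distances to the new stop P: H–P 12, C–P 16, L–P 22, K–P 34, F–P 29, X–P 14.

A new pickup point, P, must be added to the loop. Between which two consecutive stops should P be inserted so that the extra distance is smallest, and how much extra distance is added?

Insertion cost between consecutive stops i–j is d(i,P) + d(P,j) − d(i,j):
  between H and C: 12 + 16 − 4 = 24
  between C and L: 16 + 22 − 6 = 32
  between L and K: 22 + 34 − 31 = 25
  between K and F: 34 + 29 − 24 = 39
  between F and X: 29 + 14 − 26 = 17
  between X and H: 14 + 12 − 24 = 2
Cheapest insertion is between X and H, adding 2.
New total = 115 + 2 = 117.

Adding 2 by placing P on the X–H leg.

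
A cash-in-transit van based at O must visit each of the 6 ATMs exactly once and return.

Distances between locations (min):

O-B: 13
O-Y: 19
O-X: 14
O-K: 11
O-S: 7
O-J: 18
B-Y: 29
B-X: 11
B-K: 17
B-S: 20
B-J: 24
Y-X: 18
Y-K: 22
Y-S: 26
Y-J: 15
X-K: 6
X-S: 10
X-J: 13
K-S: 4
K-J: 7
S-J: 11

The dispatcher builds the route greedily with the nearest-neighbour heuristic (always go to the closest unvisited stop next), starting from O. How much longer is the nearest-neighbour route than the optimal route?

O: S=7, K=11, B=13, X=14, J=18, Y=19 ⇒ S
S: K=4, X=10, J=11, B=20, Y=26 ⇒ K
K: X=6, J=7, B=17, Y=22 ⇒ X
X: B=11, J=13, Y=18 ⇒ B
B: J=24, Y=29 ⇒ J
J: Y=15 ⇒ Y
NN route O → S → K → X → B → J → Y → O costs 86.
Optimal: O → B → X → Y → J → K → S → O costs 75 (by enumerating all 360 distinct tours).
Excess = 86 − 75 = 11.

The nearest-neighbour route is 11 min longer than optimal.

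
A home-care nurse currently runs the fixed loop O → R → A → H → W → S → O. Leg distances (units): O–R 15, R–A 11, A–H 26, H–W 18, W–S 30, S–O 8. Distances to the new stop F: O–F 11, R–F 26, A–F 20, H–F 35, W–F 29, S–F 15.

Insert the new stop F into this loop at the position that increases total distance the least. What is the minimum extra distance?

Insertion cost between consecutive stops i–j is d(i,F) + d(F,j) − d(i,j):
  between O and R: 11 + 26 − 15 = 22
  between R and A: 26 + 20 − 11 = 35
  between A and H: 20 + 35 − 26 = 29
  between H and W: 35 + 29 − 18 = 46
  between W and S: 29 + 15 − 30 = 14
  between S and O: 15 + 11 − 8 = 18
Cheapest insertion is between W and S, adding 14.
New total = 108 + 14 = 122.

Minimum extra distance: 14, inserting F between W and S.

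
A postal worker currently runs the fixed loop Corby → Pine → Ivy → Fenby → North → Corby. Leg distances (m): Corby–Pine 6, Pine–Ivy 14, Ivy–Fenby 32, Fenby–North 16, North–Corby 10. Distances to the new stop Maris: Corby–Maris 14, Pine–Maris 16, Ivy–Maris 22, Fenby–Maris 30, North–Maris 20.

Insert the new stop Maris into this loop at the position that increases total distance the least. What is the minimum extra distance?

+20 m — insert Maris between Ivy and Fenby.

Insertion cost between consecutive stops i–j is d(i,Maris) + d(Maris,j) − d(i,j):
  between Corby and Pine: 14 + 16 − 6 = 24
  between Pine and Ivy: 16 + 22 − 14 = 24
  between Ivy and Fenby: 22 + 30 − 32 = 20
  between Fenby and North: 30 + 20 − 16 = 34
  between North and Corby: 20 + 14 − 10 = 24
Cheapest insertion is between Ivy and Fenby, adding 20.
New total = 78 + 20 = 98.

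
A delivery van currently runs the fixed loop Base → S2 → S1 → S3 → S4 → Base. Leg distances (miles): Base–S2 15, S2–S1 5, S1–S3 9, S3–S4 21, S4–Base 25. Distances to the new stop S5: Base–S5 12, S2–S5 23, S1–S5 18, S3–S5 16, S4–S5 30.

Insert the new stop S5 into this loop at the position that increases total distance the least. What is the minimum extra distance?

Adding 17 miles by placing S5 on the S4–Base leg.

Insertion cost between consecutive stops i–j is d(i,S5) + d(S5,j) − d(i,j):
  between Base and S2: 12 + 23 − 15 = 20
  between S2 and S1: 23 + 18 − 5 = 36
  between S1 and S3: 18 + 16 − 9 = 25
  between S3 and S4: 16 + 30 − 21 = 25
  between S4 and Base: 30 + 12 − 25 = 17
Cheapest insertion is between S4 and Base, adding 17.
New total = 75 + 17 = 92.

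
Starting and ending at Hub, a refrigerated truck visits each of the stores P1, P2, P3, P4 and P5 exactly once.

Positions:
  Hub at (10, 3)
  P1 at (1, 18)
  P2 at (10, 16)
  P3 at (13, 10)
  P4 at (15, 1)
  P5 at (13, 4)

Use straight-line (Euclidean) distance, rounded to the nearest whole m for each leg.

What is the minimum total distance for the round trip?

Shortest round trip = 48 m.

Hub → P1 → P2 → P3 → P4 → P5 → Hub: 17+9+7+9+4+3 = 49
Hub → P1 → P2 → P3 → P5 → P4 → Hub: 17+9+7+6+4+5 = 48
Hub → P1 → P2 → P4 → P3 → P5 → Hub: 17+9+16+9+6+3 = 60
Hub → P1 → P2 → P4 → P5 → P3 → Hub: 17+9+16+4+6+8 = 60
Hub → P1 → P2 → P5 → P3 → P4 → Hub: 17+9+12+6+9+5 = 58
Hub → P1 → P2 → P5 → P4 → P3 → Hub: 17+9+12+4+9+8 = 59
Hub → P1 → P3 → P2 → P4 → P5 → Hub: 17+14+7+16+4+3 = 61
Hub → P1 → P3 → P2 → P5 → P4 → Hub: 17+14+7+12+4+5 = 59
Hub → P1 → P3 → P4 → P2 → P5 → Hub: 17+14+9+16+12+3 = 71
Hub → P1 → P3 → P4 → P5 → P2 → Hub: 17+14+9+4+12+13 = 69
Hub → P1 → P3 → P5 → P2 → P4 → Hub: 17+14+6+12+16+5 = 70
Hub → P1 → P3 → P5 → P4 → P2 → Hub: 17+14+6+4+16+13 = 70
Hub → P1 → P4 → P2 → P3 → P5 → Hub: 17+22+16+7+6+3 = 71
Hub → P1 → P4 → P2 → P5 → P3 → Hub: 17+22+16+12+6+8 = 81
… (46 more)
The minimum is 48.
One optimal route: Hub → P1 → P2 → P3 → P5 → P4 → Hub (or its reverse).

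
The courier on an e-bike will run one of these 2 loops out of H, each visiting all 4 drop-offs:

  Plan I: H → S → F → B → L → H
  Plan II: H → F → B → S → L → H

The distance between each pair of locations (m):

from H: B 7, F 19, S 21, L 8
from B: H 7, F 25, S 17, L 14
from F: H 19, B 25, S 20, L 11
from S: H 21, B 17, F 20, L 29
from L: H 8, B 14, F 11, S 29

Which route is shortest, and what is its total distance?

Plan I: 21 + 20 + 25 + 14 + 8 = 88
Plan II: 19 + 25 + 17 + 29 + 8 = 98

88 m — Plan I is the shortest.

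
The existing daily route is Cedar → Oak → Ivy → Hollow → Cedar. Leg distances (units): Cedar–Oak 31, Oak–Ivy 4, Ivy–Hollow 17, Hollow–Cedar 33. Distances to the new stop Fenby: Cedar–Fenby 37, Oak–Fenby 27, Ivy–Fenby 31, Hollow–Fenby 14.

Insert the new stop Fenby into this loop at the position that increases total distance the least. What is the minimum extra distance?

Insertion cost between consecutive stops i–j is d(i,Fenby) + d(Fenby,j) − d(i,j):
  between Cedar and Oak: 37 + 27 − 31 = 33
  between Oak and Ivy: 27 + 31 − 4 = 54
  between Ivy and Hollow: 31 + 14 − 17 = 28
  between Hollow and Cedar: 14 + 37 − 33 = 18
Cheapest insertion is between Hollow and Cedar, adding 18.
New total = 85 + 18 = 103.

Minimum extra distance: 18, inserting Fenby between Hollow and Cedar.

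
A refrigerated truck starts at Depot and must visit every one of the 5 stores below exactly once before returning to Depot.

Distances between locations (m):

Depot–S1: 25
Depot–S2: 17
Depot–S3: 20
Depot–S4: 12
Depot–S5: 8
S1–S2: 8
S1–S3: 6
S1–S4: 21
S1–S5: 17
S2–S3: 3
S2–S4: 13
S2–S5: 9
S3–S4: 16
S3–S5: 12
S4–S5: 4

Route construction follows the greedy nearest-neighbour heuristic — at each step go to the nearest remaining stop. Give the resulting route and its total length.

Nearest-neighbour total = 59 m; route Depot → S5 → S4 → S2 → S3 → S1 → Depot.

From Depot: distances to unvisited — S5=8, S4=12, S2=17, S3=20, S1=25. Nearest is S5 (8).
From S5: distances to unvisited — S4=4, S2=9, S3=12, S1=17. Nearest is S4 (4).
From S4: distances to unvisited — S2=13, S3=16, S1=21. Nearest is S2 (13).
From S2: distances to unvisited — S3=3, S1=8. Nearest is S3 (3).
From S3: distances to unvisited — S1=6. Nearest is S1 (6).
Return S1→Depot: 25.
Total = 8 + 4 + 13 + 3 + 6 + 25 = 59.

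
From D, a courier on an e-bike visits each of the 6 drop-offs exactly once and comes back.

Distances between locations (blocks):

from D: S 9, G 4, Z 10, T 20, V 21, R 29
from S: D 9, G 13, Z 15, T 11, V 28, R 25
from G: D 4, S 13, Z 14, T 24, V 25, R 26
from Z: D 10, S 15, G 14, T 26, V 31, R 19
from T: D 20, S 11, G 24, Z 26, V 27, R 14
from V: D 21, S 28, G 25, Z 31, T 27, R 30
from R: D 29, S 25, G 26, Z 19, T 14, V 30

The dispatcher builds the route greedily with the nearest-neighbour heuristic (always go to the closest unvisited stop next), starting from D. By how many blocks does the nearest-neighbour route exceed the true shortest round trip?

The nearest-neighbour route is 4 blocks longer than optimal.

From D: G=4, S=9, Z=10, T=20, V=21, R=29 → choose G (4).
From G: S=13, Z=14, T=24, V=25, R=26 → choose S (13).
From S: T=11, Z=15, R=25, V=28 → choose T (11).
From T: R=14, Z=26, V=27 → choose R (14).
From R: Z=19, V=30 → choose Z (19).
From Z: V=31 → choose V (31).
NN route D → G → S → T → R → Z → V → D costs 113.
Optimal: D → G → Z → S → T → R → V → D costs 109 (by enumerating all 360 distinct tours).
Excess = 113 − 109 = 4.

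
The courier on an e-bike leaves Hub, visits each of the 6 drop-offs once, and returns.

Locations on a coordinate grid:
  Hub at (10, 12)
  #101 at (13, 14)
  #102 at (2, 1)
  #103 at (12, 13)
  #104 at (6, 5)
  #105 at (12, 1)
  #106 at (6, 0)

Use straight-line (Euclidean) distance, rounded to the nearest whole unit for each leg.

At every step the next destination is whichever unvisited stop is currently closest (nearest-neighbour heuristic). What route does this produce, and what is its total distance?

At Hub the remaining stops are #103 2, #101 4, #104 8, #105 11, #106 13, #102 14; go to #103.
At #103 the remaining stops are #101 1, #104 10, #105 12, #106 14, #102 16; go to #101.
At #101 the remaining stops are #104 11, #105 13, #106 16, #102 17; go to #104.
At #104 the remaining stops are #106 5, #102 6, #105 7; go to #106.
At #106 the remaining stops are #102 4, #105 6; go to #102.
At #102 the remaining stops are #105 10; go to #105.
Return #105→Hub: 11.
Total = 2 + 1 + 11 + 5 + 4 + 10 + 11 = 44.

Total distance 44 via the nearest-neighbour route Hub → #103 → #101 → #104 → #106 → #102 → #105 → Hub.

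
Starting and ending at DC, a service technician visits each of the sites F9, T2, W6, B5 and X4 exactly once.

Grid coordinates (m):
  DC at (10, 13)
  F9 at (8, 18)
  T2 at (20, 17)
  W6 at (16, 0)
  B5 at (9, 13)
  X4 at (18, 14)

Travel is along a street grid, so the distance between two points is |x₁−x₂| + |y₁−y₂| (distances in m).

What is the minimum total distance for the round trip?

With 5 stops there are 5!/2 = 60 distinct round trips (a route and its reverse cost the same).
DC→F9→T2→W6→B5→X4→DC: 7+13+21+20+10+9 = 80
DC→F9→T2→W6→X4→B5→DC: 7+13+21+16+10+1 = 68
DC→F9→T2→B5→W6→X4→DC: 7+13+15+20+16+9 = 80
DC→F9→T2→B5→X4→W6→DC: 7+13+15+10+16+19 = 80
DC→F9→T2→X4→W6→B5→DC: 7+13+5+16+20+1 = 62
DC→F9→T2→X4→B5→W6→DC: 7+13+5+10+20+19 = 74
DC→F9→W6→T2→B5→X4→DC: 7+26+21+15+10+9 = 88
DC→F9→W6→T2→X4→B5→DC: 7+26+21+5+10+1 = 70
DC→F9→W6→B5→T2→X4→DC: 7+26+20+15+5+9 = 82
DC→F9→W6→B5→X4→T2→DC: 7+26+20+10+5+14 = 82
DC→F9→W6→X4→T2→B5→DC: 7+26+16+5+15+1 = 70
DC→F9→W6→X4→B5→T2→DC: 7+26+16+10+15+14 = 88
DC→F9→B5→T2→W6→X4→DC: 7+6+15+21+16+9 = 74
DC→F9→B5→T2→X4→W6→DC: 7+6+15+5+16+19 = 68
… (46 more)
DC→W6→X4→T2→F9→B5→DC: 19+16+5+13+6+1 = 60  ← best
The minimum is 60.
One optimal route: DC → W6 → X4 → T2 → F9 → B5 → DC (or its reverse).

60 m — the shortest possible round trip.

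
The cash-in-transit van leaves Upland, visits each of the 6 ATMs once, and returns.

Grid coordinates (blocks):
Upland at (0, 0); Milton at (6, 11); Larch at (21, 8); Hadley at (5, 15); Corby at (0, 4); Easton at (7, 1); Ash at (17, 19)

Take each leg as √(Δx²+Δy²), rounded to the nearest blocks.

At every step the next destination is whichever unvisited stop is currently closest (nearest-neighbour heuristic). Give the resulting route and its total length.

73 blocks along Upland → Corby → Easton → Milton → Hadley → Ash → Larch → Upland.

Upland → [Corby:4 / Easton:7 / Milton:13 / Hadley:16 / Larch:22 / Ash:25] → Corby (4)
Corby → [Easton:8 / Milton:9 / Hadley:12 / Larch:21 / Ash:23] → Easton (8)
Easton → [Milton:10 / Hadley:14 / Larch:16 / Ash:21] → Milton (10)
Milton → [Hadley:4 / Ash:14 / Larch:15] → Hadley (4)
Hadley → [Ash:13 / Larch:17] → Ash (13)
Ash → [Larch:12] → Larch (12)
Return Larch→Upland: 22.
Total = 4 + 8 + 10 + 4 + 13 + 12 + 22 = 73.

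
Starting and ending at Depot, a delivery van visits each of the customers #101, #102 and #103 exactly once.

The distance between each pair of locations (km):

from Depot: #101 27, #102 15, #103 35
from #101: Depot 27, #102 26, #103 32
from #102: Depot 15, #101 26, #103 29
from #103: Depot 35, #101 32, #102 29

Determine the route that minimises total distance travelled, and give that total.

Depot → #101 → #102 → #103 → Depot: 27+26+29+35 = 117
Depot → #101 → #103 → #102 → Depot: 27+32+29+15 = 103
Depot → #102 → #101 → #103 → Depot: 15+26+32+35 = 108
The minimum is 103.
One optimal route: Depot → #101 → #103 → #102 → Depot (or its reverse).

Shortest round trip = 103 km.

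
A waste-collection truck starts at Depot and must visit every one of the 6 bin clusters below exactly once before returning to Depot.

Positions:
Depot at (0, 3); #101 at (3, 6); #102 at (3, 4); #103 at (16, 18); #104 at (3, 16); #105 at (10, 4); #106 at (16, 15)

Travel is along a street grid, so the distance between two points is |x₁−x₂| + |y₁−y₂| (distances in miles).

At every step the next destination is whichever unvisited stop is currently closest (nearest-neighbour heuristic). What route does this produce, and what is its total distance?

At Depot the remaining stops are #102 4, #101 6, #105 11, #104 16, #106 28, #103 31; go to #102.
At #102 the remaining stops are #101 2, #105 7, #104 12, #106 24, #103 27; go to #101.
At #101 the remaining stops are #105 9, #104 10, #106 22, #103 25; go to #105.
At #105 the remaining stops are #106 17, #104 19, #103 20; go to #106.
At #106 the remaining stops are #103 3, #104 14; go to #103.
At #103 the remaining stops are #104 15; go to #104.
Return #104→Depot: 16.
Total = 4 + 2 + 9 + 17 + 3 + 15 + 16 = 66.

66 miles along Depot → #102 → #101 → #105 → #106 → #103 → #104 → Depot.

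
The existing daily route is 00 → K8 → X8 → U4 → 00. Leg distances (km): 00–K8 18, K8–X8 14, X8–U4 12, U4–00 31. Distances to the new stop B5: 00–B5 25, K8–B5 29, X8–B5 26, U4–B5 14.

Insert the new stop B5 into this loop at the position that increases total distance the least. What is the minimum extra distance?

Insertion cost between consecutive stops i–j is d(i,B5) + d(B5,j) − d(i,j):
  between 00 and K8: 25 + 29 − 18 = 36
  between K8 and X8: 29 + 26 − 14 = 41
  between X8 and U4: 26 + 14 − 12 = 28
  between U4 and 00: 14 + 25 − 31 = 8
Cheapest insertion is between U4 and 00, adding 8.
New total = 75 + 8 = 83.

Minimum extra distance: 8 km, inserting B5 between U4 and 00.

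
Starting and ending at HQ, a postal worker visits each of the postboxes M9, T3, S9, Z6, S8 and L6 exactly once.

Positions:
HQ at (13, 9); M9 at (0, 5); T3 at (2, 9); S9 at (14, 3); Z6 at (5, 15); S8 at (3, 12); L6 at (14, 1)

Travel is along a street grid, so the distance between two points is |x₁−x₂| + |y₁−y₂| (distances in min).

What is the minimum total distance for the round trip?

Minimum total distance: 56 min.

With 6 stops there are 6!/2 = 360 distinct round trips (a route and its reverse cost the same).
HQ-M9-T3-S9-Z6-S8-L6-HQ: 17+6+18+21+5+22+9 = 98
HQ-M9-T3-S9-Z6-L6-S8-HQ: 17+6+18+21+23+22+13 = 120
HQ-M9-T3-S9-S8-Z6-L6-HQ: 17+6+18+20+5+23+9 = 98
HQ-M9-T3-S9-S8-L6-Z6-HQ: 17+6+18+20+22+23+14 = 120
HQ-M9-T3-S9-L6-Z6-S8-HQ: 17+6+18+2+23+5+13 = 84
HQ-M9-T3-S9-L6-S8-Z6-HQ: 17+6+18+2+22+5+14 = 84
HQ-M9-T3-Z6-S9-S8-L6-HQ: 17+6+9+21+20+22+9 = 104
HQ-M9-T3-Z6-S9-L6-S8-HQ: 17+6+9+21+2+22+13 = 90
… (352 more)
HQ-S9-L6-M9-T3-S8-Z6-HQ: 7+2+18+6+4+5+14 = 56  ← best
The minimum is 56.
One optimal route: HQ → S9 → L6 → M9 → T3 → S8 → Z6 → HQ (or its reverse).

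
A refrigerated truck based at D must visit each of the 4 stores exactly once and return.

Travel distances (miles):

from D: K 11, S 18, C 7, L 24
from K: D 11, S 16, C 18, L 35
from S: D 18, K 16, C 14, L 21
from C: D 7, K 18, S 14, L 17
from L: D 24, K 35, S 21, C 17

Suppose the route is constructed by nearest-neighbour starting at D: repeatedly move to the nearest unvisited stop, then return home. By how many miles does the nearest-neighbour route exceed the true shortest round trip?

From D: C=7, K=11, S=18, L=24 → choose C (7).
From C: S=14, L=17, K=18 → choose S (14).
From S: K=16, L=21 → choose K (16).
From K: L=35 → choose L (35).
NN route D → C → S → K → L → D costs 96.
Optimal: D → K → S → L → C → D costs 72 (by enumerating all 12 distinct tours).
Excess = 96 − 72 = 24.

Excess over optimum: 24 miles.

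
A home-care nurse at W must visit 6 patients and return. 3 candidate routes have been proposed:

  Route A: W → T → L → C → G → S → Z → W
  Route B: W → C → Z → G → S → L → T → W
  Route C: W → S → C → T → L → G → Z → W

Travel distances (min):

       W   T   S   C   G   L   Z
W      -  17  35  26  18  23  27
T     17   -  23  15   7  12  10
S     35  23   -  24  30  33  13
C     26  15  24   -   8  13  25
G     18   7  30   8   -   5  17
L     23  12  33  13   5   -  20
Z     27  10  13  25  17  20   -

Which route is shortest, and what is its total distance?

120 min — Route A is the shortest.

Route A: 17 + 12 + 13 + 8 + 30 + 13 + 27 = 120
Route B: 26 + 25 + 17 + 30 + 33 + 12 + 17 = 160
Route C: 35 + 24 + 15 + 12 + 5 + 17 + 27 = 135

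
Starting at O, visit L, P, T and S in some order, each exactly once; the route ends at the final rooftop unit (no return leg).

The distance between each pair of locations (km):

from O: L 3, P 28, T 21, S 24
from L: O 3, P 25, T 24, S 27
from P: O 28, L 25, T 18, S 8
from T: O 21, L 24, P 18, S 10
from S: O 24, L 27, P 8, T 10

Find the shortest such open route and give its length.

There are 4! = 24 possible orderings.
O - L - P - T - S: 3+25+18+10 = 56
O - L - P - S - T: 3+25+8+10 = 46
O - L - T - P - S: 3+24+18+8 = 53
O - L - T - S - P: 3+24+10+8 = 45
O - L - S - P - T: 3+27+8+18 = 56
O - L - S - T - P: 3+27+10+18 = 58
O - P - L - T - S: 28+25+24+10 = 87
O - P - L - S - T: 28+25+27+10 = 90
O - P - T - L - S: 28+18+24+27 = 97
O - P - T - S - L: 28+18+10+27 = 83
O - P - S - L - T: 28+8+27+24 = 87
O - P - S - T - L: 28+8+10+24 = 70
O - T - L - P - S: 21+24+25+8 = 78
O - T - L - S - P: 21+24+27+8 = 80
… (10 more)
The minimum is 45.
One shortest path: O → L → T → S → P.

Minimum one-way distance = 45 km.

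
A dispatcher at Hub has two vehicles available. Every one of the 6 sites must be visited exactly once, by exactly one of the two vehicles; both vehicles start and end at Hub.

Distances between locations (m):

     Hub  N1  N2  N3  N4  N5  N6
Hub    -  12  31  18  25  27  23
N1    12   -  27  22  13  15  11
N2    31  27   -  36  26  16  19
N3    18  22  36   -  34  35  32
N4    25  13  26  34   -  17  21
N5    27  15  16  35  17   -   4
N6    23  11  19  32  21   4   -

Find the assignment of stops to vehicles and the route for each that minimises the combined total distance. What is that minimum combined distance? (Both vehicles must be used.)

130 m — the smallest possible combined total.

Check every non-empty split of the stops between the two vehicles; for each half take its own optimal tour:
  {N1} + {N2, N3, N4, N5, N6}: 24 + 119 = 143
  {N2} + {N1, N3, N4, N5, N6}: 62 + 96 = 158
  {N1, N2} + {N3, N4, N5, N6}: 70 + 96 = 166
  {N3} + {N1, N2, N4, N5, N6}: 36 + 94 = 130
  {N1, N3} + {N2, N4, N5, N6}: 52 + 94 = 146
  {N2, N3} + {N1, N4, N5, N6}: 85 + 69 = 154
  … (31 splits in total)
Best: vehicle 1 Hub → N3 → Hub = 36; vehicle 2 Hub → N1 → N4 → N2 → N5 → N6 → Hub = 94; combined 130.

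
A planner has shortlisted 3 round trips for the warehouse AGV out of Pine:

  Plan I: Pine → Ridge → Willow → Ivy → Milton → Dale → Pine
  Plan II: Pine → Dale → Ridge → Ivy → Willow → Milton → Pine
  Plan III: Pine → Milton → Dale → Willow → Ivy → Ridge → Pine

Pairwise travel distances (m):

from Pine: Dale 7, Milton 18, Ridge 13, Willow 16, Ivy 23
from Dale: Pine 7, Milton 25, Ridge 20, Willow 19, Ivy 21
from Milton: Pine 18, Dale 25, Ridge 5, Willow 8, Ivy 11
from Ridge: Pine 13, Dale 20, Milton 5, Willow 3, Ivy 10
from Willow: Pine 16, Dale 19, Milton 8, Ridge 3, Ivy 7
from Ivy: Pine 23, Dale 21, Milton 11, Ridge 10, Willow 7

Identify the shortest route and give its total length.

Plan I: 13 + 3 + 7 + 11 + 25 + 7 = 66
Plan II: 7 + 20 + 10 + 7 + 8 + 18 = 70
Plan III: 18 + 25 + 19 + 7 + 10 + 13 = 92

66 m — Plan I is the shortest.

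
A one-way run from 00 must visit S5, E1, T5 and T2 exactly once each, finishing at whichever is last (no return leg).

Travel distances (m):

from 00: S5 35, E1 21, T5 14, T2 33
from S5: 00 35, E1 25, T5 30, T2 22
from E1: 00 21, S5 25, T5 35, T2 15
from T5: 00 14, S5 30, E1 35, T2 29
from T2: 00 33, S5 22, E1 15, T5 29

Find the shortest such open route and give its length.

There are 4! = 24 possible orderings.
00→S5→E1→T5→T2: 35+25+35+29 = 124
00→S5→E1→T2→T5: 35+25+15+29 = 104
00→S5→T5→E1→T2: 35+30+35+15 = 115
00→S5→T5→T2→E1: 35+30+29+15 = 109
00→S5→T2→E1→T5: 35+22+15+35 = 107
00→S5→T2→T5→E1: 35+22+29+35 = 121
00→E1→S5→T5→T2: 21+25+30+29 = 105
00→E1→S5→T2→T5: 21+25+22+29 = 97
00→E1→T5→S5→T2: 21+35+30+22 = 108
00→E1→T5→T2→S5: 21+35+29+22 = 107
00→E1→T2→S5→T5: 21+15+22+30 = 88
00→E1→T2→T5→S5: 21+15+29+30 = 95
00→T5→S5→E1→T2: 14+30+25+15 = 84
00→T5→S5→T2→E1: 14+30+22+15 = 81
… (10 more)
The minimum is 81.
One shortest path: 00 → T5 → S5 → T2 → E1.

Minimum one-way distance = 81 m.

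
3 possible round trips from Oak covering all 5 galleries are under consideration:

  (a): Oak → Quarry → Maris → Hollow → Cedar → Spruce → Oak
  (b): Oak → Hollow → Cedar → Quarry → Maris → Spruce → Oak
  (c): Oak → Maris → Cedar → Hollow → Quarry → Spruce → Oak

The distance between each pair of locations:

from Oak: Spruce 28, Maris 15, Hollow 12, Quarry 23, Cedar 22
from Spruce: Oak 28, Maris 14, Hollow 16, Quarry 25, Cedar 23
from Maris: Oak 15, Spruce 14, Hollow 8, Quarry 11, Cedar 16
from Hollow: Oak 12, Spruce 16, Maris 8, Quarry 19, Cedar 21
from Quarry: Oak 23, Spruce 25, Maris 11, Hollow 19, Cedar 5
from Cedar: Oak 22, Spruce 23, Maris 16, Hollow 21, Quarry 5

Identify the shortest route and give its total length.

(a): 23 + 11 + 8 + 21 + 23 + 28 = 114
(b): 12 + 21 + 5 + 11 + 14 + 28 = 91
(c): 15 + 16 + 21 + 19 + 25 + 28 = 124

Shortest is (b), total 91.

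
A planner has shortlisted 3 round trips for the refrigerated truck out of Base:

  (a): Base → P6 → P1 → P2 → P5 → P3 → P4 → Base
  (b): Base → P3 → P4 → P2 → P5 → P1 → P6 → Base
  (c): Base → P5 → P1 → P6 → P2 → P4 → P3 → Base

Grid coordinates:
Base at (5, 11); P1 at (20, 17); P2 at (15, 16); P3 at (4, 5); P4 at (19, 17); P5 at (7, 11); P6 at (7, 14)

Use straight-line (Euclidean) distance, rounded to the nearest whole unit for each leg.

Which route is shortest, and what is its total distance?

Shortest is (c), total 66.

(a): 4 + 13 + 5 + 9 + 7 + 19 + 15 = 72
(b): 6 + 19 + 4 + 9 + 14 + 13 + 4 = 69
(c): 2 + 14 + 13 + 8 + 4 + 19 + 6 = 66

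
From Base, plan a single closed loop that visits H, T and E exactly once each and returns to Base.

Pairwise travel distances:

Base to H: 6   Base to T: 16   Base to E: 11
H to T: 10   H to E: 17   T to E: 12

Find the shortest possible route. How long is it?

39 — the shortest possible round trip.

There are 3 distinct closed tours to check (reversals are equivalent).
Base - H - T - E - Base: 6+10+12+11 = 39
Base - H - E - T - Base: 6+17+12+16 = 51
Base - T - H - E - Base: 16+10+17+11 = 54
The minimum is 39.
One optimal route: Base → H → T → E → Base (or its reverse).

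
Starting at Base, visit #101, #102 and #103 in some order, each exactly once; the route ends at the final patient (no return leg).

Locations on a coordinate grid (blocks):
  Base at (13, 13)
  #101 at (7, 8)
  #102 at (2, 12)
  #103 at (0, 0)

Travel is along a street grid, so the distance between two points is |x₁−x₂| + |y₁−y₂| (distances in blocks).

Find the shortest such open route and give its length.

There are 3! = 6 possible orderings.
Base - #101 - #102 - #103: 11+9+14 = 34
Base - #101 - #103 - #102: 11+15+14 = 40
Base - #102 - #101 - #103: 12+9+15 = 36
Base - #102 - #103 - #101: 12+14+15 = 41
Base - #103 - #101 - #102: 26+15+9 = 50
Base - #103 - #102 - #101: 26+14+9 = 49
The minimum is 34.
One shortest path: Base → #101 → #102 → #103.

34 blocks — the minimum one-way total.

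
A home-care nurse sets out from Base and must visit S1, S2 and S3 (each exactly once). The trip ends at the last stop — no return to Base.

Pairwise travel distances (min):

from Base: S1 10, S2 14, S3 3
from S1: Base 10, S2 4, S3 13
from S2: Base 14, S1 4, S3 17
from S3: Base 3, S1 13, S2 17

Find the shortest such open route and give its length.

Minimum one-way distance = 20 min.

There are 3! = 6 possible orderings.
Base - S1 - S2 - S3: 10+4+17 = 31
Base - S1 - S3 - S2: 10+13+17 = 40
Base - S2 - S1 - S3: 14+4+13 = 31
Base - S2 - S3 - S1: 14+17+13 = 44
Base - S3 - S1 - S2: 3+13+4 = 20
Base - S3 - S2 - S1: 3+17+4 = 24
The minimum is 20.
One shortest path: Base → S3 → S1 → S2.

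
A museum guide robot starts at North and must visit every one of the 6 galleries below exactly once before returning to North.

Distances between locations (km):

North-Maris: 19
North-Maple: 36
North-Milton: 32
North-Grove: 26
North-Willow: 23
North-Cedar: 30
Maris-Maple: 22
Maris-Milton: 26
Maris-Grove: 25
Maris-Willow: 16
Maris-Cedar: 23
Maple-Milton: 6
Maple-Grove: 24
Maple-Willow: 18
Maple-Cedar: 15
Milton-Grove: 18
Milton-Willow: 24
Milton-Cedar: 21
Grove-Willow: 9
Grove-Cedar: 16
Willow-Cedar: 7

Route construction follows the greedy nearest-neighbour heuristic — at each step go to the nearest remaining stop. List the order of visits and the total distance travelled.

Total distance 107 km via the nearest-neighbour route North → Maris → Willow → Cedar → Maple → Milton → Grove → North.

At North the remaining stops are Maris 19, Willow 23, Grove 26, Cedar 30, Milton 32, Maple 36; go to Maris.
At Maris the remaining stops are Willow 16, Maple 22, Cedar 23, Grove 25, Milton 26; go to Willow.
At Willow the remaining stops are Cedar 7, Grove 9, Maple 18, Milton 24; go to Cedar.
At Cedar the remaining stops are Maple 15, Grove 16, Milton 21; go to Maple.
At Maple the remaining stops are Milton 6, Grove 24; go to Milton.
At Milton the remaining stops are Grove 18; go to Grove.
Return Grove→North: 26.
Total = 19 + 16 + 7 + 15 + 6 + 18 + 26 = 107.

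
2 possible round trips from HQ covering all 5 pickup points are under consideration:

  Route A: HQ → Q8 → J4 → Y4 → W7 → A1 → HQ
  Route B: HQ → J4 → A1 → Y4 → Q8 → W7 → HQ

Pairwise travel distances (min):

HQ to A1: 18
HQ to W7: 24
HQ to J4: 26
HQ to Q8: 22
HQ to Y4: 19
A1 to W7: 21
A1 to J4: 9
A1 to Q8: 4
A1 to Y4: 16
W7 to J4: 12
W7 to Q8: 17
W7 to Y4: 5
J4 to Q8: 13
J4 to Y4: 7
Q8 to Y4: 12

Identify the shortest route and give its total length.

86 min — Route A is the shortest.

Route A: 22 + 13 + 7 + 5 + 21 + 18 = 86
Route B: 26 + 9 + 16 + 12 + 17 + 24 = 104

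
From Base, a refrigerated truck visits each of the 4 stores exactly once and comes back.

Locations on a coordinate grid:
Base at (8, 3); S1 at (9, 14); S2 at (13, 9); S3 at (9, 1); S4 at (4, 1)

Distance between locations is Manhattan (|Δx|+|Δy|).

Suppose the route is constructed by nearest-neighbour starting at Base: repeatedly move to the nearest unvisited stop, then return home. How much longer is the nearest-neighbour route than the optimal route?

Base: S3=3, S4=6, S2=11, S1=12 ⇒ S3
S3: S4=5, S2=12, S1=13 ⇒ S4
S4: S2=17, S1=18 ⇒ S2
S2: S1=9 ⇒ S1
NN route Base → S3 → S4 → S2 → S1 → Base costs 46.
Optimal: Base → S1 → S2 → S3 → S4 → Base costs 44 (by enumerating all 12 distinct tours).
Excess = 46 − 44 = 2.

2 longer than the optimal tour.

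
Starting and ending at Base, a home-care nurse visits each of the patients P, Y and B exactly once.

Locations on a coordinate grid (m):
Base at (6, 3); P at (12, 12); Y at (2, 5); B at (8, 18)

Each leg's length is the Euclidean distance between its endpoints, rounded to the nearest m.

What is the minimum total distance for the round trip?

Minimum total distance: 36 m.

Base - P - Y - B - Base: 11+12+14+15 = 52
Base - P - B - Y - Base: 11+7+14+4 = 36
Base - Y - P - B - Base: 4+12+7+15 = 38
The minimum is 36.
One optimal route: Base → P → B → Y → Base (or its reverse).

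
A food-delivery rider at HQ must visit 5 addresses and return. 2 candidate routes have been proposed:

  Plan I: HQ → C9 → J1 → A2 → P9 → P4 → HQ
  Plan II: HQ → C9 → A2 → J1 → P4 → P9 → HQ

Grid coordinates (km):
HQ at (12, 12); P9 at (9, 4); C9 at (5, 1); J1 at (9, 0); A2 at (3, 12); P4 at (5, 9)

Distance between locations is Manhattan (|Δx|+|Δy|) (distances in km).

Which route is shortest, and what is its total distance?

74 km — Plan I is the shortest.

Plan I: 18 + 5 + 18 + 14 + 9 + 10 = 74
Plan II: 18 + 13 + 18 + 13 + 9 + 11 = 82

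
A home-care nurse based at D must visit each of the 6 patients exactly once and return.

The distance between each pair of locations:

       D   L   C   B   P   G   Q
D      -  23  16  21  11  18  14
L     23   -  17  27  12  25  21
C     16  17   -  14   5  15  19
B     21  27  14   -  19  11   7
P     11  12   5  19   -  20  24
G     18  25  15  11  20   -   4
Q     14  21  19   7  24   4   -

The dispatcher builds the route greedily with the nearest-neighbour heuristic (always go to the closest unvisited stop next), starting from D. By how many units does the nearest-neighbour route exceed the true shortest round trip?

D: P=11, Q=14, C=16, G=18, B=21, L=23 ⇒ P
P: C=5, L=12, B=19, G=20, Q=24 ⇒ C
C: B=14, G=15, L=17, Q=19 ⇒ B
B: Q=7, G=11, L=27 ⇒ Q
Q: G=4, L=21 ⇒ G
G: L=25 ⇒ L
NN route D → P → C → B → Q → G → L → D costs 89.
Optimal: D → L → P → C → B → G → Q → D costs 83 (by enumerating all 360 distinct tours).
Excess = 89 − 83 = 6.

Excess over optimum: 6.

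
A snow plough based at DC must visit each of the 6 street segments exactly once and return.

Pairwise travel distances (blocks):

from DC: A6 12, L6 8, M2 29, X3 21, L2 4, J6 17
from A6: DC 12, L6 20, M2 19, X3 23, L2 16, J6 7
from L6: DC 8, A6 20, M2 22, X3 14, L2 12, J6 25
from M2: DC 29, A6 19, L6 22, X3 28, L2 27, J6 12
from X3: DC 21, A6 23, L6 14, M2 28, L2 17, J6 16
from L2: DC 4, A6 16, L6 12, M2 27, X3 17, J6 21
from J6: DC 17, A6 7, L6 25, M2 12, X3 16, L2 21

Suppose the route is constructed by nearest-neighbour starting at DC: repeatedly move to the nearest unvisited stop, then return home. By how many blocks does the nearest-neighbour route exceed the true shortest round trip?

DC: L2=4, L6=8, A6=12, J6=17, X3=21, M2=29 ⇒ L2
L2: L6=12, A6=16, X3=17, J6=21, M2=27 ⇒ L6
L6: X3=14, A6=20, M2=22, J6=25 ⇒ X3
X3: J6=16, A6=23, M2=28 ⇒ J6
J6: A6=7, M2=12 ⇒ A6
A6: M2=19 ⇒ M2
NN route DC → L2 → L6 → X3 → J6 → A6 → M2 → DC costs 101.
Optimal: DC → A6 → J6 → M2 → L6 → X3 → L2 → DC costs 88 (by enumerating all 360 distinct tours).
Excess = 101 − 88 = 13.

Excess over optimum: 13 blocks.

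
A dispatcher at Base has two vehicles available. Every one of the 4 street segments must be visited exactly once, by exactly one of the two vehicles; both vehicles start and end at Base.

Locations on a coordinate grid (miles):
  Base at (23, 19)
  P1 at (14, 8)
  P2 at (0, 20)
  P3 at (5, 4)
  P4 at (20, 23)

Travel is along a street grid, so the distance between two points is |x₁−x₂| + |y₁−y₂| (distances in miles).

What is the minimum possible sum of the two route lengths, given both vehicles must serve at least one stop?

There are 2^3 − 1 = 7 ways to divide the 4 stops into two non-empty groups. For each, the best each vehicle can do is its own shortest tour through its group:
  {P1} + {P2, P3, P4}: 40 + 84 = 124
  {P2} + {P1, P3, P4}: 48 + 74 = 122
  {P1, P2} + {P3, P4}: 70 + 74 = 144
  {P3} + {P1, P2, P4}: 66 + 76 = 142
  {P1, P3} + {P2, P4}: 66 + 54 = 120
  {P2, P3} + {P1, P4}: 78 + 48 = 126
  … (7 splits in total)
  {P1, P2, P3} + {P4}: 78 + 14 = 92  ← best
Best: vehicle 1 Base → P1 → P3 → P2 → Base = 78; vehicle 2 Base → P4 → Base = 14; combined 92.

Minimum combined distance: 92 miles.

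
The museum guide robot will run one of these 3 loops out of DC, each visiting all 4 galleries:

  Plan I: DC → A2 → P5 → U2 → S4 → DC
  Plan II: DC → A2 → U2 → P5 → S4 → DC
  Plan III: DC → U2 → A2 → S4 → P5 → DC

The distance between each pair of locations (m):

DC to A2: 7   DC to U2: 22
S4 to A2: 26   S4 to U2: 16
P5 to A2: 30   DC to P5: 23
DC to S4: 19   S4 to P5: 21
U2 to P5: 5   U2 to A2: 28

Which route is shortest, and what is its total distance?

Shortest is Plan I, total 77 m.

Plan I: 7 + 30 + 5 + 16 + 19 = 77
Plan II: 7 + 28 + 5 + 21 + 19 = 80
Plan III: 22 + 28 + 26 + 21 + 23 = 120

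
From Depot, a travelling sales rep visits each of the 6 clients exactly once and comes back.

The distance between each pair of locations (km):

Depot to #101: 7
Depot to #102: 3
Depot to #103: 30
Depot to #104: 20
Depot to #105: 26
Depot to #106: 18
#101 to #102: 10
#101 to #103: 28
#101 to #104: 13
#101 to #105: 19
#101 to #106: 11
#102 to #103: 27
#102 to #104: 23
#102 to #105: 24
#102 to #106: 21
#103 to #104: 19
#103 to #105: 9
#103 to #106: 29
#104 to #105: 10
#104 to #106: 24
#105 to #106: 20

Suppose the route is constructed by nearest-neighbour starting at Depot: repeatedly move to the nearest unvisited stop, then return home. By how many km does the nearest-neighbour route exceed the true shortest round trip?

Excess over optimum: 1 km.

Depot: #102=3, #101=7, #106=18, #104=20, #105=26, #103=30 ⇒ #102
#102: #101=10, #106=21, #104=23, #105=24, #103=27 ⇒ #101
#101: #106=11, #104=13, #105=19, #103=28 ⇒ #106
#106: #105=20, #104=24, #103=29 ⇒ #105
#105: #103=9, #104=10 ⇒ #103
#103: #104=19 ⇒ #104
NN route Depot → #102 → #101 → #106 → #105 → #103 → #104 → Depot costs 92.
Optimal: Depot → #101 → #106 → #104 → #105 → #103 → #102 → Depot costs 91 (by enumerating all 360 distinct tours).
Excess = 92 − 91 = 1.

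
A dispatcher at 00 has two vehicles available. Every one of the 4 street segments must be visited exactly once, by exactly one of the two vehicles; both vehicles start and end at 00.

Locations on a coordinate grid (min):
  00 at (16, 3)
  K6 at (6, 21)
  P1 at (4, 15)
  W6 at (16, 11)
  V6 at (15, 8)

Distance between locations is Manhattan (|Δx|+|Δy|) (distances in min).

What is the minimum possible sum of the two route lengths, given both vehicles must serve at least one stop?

Check every non-empty split of the stops between the two vehicles; for each half take its own optimal tour:
  {K6} + {P1, W6, V6}: 56 + 48 = 104
  {P1} + {K6, W6, V6}: 48 + 56 = 104
  {K6, P1} + {W6, V6}: 60 + 18 = 78
  {W6} + {K6, P1, V6}: 16 + 60 = 76
  {K6, W6} + {P1, V6}: 56 + 48 = 104
  {P1, W6} + {K6, V6}: 48 + 56 = 104
  … (7 splits in total)
  {K6, P1, W6} + {V6}: 60 + 12 = 72  ← best
Best: vehicle 1 00 → K6 → P1 → W6 → 00 = 60; vehicle 2 00 → V6 → 00 = 12; combined 72.

Minimum combined distance: 72 min.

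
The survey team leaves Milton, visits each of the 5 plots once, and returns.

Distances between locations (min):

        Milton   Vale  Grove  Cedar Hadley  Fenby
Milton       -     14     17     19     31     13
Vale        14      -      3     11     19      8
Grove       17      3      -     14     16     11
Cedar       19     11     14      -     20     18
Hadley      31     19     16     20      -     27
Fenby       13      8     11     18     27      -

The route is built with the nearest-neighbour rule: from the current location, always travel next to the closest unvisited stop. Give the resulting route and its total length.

From Milton: distances to unvisited — Fenby=13, Vale=14, Grove=17, Cedar=19, Hadley=31. Nearest is Fenby (13).
From Fenby: distances to unvisited — Vale=8, Grove=11, Cedar=18, Hadley=27. Nearest is Vale (8).
From Vale: distances to unvisited — Grove=3, Cedar=11, Hadley=19. Nearest is Grove (3).
From Grove: distances to unvisited — Cedar=14, Hadley=16. Nearest is Cedar (14).
From Cedar: distances to unvisited — Hadley=20. Nearest is Hadley (20).
Return Hadley→Milton: 31.
Total = 13 + 8 + 3 + 14 + 20 + 31 = 89.

Total distance 89 min via the nearest-neighbour route Milton → Fenby → Vale → Grove → Cedar → Hadley → Milton.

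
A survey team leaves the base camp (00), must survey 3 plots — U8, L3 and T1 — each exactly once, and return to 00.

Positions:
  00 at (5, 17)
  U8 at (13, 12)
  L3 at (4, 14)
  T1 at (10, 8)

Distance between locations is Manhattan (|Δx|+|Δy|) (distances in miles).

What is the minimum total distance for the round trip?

There are 3 distinct closed tours to check (reversals are equivalent).
00 → U8 → L3 → T1 → 00: 13+11+12+14 = 50
00 → U8 → T1 → L3 → 00: 13+7+12+4 = 36
00 → L3 → U8 → T1 → 00: 4+11+7+14 = 36
The minimum is 36.
One optimal route: 00 → U8 → T1 → L3 → 00 (or its reverse).

36 miles — the shortest possible round trip.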